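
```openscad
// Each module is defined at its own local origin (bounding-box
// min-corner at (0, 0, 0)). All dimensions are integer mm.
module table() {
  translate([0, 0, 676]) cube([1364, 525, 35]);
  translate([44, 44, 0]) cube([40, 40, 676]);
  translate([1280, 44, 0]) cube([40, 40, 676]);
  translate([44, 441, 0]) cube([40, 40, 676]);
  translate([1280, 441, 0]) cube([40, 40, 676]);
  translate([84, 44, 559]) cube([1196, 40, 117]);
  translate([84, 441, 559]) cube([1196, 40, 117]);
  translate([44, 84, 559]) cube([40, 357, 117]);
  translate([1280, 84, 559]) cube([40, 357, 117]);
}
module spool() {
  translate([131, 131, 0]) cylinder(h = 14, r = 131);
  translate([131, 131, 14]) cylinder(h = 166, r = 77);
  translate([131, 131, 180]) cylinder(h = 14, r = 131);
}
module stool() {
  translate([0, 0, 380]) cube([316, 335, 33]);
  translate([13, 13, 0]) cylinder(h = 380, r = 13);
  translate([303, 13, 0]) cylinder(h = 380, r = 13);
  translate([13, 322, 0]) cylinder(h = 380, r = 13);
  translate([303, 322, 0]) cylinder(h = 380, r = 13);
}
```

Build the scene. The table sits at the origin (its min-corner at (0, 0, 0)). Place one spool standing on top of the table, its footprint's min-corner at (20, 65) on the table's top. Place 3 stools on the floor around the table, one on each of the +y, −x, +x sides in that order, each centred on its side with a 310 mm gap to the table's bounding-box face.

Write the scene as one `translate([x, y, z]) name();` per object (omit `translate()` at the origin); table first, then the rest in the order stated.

table();
translate([20, 65, 711]) spool();
translate([524, 835, 0]) stool();
translate([-626, 95, 0]) stool();
translate([1674, 95, 0]) stool();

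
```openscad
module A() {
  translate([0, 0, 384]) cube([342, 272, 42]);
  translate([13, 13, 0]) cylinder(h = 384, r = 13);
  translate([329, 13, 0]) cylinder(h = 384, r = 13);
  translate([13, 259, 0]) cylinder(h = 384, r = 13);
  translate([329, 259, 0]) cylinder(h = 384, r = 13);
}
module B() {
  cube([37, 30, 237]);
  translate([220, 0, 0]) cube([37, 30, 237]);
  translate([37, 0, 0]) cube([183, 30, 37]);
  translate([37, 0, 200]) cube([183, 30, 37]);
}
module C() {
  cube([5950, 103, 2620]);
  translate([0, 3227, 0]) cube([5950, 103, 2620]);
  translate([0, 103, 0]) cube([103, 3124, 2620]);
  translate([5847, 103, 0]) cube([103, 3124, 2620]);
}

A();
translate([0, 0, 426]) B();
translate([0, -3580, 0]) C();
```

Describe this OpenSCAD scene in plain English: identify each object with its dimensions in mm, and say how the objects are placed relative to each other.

A is a four-legged stool. The seat is a 342×272×42 mm slab whose top surface is at z = 426 mm; four round legs, each 26 mm in diameter, run from the floor (z = 0) to the underside of the seat, each leg's axis is inset half a diameter from the nearest pair of seat edges (so the leg's bounding box is flush with the corner).

B is a rectangular picture frame lying in the x–z plane (depth along y). The opening is 183 mm wide (x) by 163 mm tall (z), surrounded by a border 37 mm wide on all four sides. The frame is 30 mm deep and is made of two full-height vertical stiles with two horizontal rails fitted between them.

C is a box-shaped house frame (walls only): outside footprint 5950×3330 mm, wall height 2620 mm, wall thickness 103 mm. The two y-facing walls run the full x-width; the two x-facing walls fit between the inner faces of the y-facing walls.

The picture frame is on top of the stool. The house frame is on the floor beside the stool on its −y side.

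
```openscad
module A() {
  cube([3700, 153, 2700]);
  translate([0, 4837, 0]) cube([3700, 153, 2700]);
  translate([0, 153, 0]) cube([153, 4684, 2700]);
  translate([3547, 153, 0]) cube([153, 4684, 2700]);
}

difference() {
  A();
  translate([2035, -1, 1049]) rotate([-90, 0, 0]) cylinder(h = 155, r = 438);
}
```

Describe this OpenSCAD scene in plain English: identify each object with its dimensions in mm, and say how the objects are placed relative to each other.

A is the wall frame of a small rectangular building: four walls, each 2700 mm tall and 153 mm thick, enclosing a footprint 3700 mm (x) by 4990 mm (y) outside-to-outside, with no floor or roof. The front and back walls (the −y and +y sides) span the full width; the two side walls fit between them.

The house frame has a circular hole of radius 438 mm through its front wall, centred at (x = 2035, z = 1049).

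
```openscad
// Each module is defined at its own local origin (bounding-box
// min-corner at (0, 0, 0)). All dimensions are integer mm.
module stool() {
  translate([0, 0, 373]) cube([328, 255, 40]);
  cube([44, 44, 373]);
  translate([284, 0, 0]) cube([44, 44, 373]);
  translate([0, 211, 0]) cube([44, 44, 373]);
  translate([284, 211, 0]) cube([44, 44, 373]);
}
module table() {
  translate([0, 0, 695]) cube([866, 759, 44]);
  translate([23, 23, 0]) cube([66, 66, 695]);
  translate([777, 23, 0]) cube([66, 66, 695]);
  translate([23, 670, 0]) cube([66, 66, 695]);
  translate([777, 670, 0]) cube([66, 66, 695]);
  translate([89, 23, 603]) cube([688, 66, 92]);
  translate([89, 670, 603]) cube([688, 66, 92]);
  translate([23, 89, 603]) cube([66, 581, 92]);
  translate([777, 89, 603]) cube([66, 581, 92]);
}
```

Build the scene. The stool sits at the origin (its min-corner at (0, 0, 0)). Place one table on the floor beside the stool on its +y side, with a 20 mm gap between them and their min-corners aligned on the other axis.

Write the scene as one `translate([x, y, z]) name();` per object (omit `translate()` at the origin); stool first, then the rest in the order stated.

stool();
translate([0, 275, 0]) table();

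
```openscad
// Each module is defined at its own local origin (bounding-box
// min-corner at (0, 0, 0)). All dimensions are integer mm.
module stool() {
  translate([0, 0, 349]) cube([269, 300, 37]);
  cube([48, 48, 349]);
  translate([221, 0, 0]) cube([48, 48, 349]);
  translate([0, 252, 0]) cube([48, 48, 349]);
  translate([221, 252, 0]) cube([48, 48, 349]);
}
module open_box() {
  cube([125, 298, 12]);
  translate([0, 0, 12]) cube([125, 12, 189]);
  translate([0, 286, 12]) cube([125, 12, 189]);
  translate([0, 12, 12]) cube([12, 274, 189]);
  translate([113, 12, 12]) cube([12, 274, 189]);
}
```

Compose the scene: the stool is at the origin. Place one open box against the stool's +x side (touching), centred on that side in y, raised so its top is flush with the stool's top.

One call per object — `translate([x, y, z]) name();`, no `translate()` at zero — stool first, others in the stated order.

stool();
translate([269, 1, 185]) open_box();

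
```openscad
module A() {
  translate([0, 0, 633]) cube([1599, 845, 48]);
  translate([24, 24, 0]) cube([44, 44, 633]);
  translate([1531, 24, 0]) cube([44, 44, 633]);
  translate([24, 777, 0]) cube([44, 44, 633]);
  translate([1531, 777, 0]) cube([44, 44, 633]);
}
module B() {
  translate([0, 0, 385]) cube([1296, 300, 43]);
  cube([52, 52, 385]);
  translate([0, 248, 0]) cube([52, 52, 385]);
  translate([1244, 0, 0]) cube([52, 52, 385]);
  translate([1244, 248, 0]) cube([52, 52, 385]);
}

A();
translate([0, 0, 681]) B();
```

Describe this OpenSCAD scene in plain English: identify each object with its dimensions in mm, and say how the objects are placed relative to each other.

A is a table with a 1599×845 mm rectangular top, 48 mm thick, top surface at z = 681 mm, supported by four 44×44 mm square legs, each inset 24 mm from the nearest pair of top edges, running from the floor.

B is a long wooden bench with a 1296 mm (x) × 300 mm (y) seat, 43 mm thick, its top surface 428 mm above the floor. Four 52 mm square legs at the seat corners, flush with the edges, run from z = 0 to the seat underside.

The bench is on top of the table.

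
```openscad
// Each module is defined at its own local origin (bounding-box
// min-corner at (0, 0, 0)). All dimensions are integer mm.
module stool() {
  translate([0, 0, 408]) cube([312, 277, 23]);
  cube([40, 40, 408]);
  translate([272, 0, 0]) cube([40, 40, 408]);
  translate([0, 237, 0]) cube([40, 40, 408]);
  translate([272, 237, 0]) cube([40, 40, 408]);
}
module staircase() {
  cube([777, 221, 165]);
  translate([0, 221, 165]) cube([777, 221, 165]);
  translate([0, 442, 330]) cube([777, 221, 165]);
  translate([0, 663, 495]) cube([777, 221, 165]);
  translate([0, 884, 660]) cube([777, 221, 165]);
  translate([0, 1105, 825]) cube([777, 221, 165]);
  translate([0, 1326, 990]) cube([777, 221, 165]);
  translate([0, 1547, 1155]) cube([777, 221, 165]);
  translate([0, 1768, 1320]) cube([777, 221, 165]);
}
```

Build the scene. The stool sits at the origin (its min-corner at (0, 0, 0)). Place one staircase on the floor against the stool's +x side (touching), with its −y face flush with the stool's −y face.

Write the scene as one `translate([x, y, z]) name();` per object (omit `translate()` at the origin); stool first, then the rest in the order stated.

stool();
translate([312, 0, 0]) staircase();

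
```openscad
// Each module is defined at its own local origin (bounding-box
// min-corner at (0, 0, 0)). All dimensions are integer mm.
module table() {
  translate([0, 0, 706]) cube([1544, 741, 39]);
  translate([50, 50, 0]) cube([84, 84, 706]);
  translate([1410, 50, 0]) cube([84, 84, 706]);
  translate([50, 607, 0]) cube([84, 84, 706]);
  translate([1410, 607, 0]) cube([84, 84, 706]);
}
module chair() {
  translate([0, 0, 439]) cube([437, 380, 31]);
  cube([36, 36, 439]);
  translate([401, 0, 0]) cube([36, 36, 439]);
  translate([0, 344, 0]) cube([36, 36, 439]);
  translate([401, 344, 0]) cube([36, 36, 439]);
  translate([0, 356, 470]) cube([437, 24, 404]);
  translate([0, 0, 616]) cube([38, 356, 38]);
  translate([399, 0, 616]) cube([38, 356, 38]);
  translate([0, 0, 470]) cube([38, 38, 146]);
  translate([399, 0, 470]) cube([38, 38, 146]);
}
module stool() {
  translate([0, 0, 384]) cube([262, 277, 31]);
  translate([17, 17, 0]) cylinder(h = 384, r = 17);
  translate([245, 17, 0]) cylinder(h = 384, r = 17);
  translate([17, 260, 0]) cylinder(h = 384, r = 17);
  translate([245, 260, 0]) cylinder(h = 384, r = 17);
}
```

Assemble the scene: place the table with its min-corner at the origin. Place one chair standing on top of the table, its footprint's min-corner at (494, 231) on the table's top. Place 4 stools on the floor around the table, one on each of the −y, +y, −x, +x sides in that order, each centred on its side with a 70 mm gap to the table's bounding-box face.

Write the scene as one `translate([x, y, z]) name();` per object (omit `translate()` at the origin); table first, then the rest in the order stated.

table();
translate([494, 231, 745]) chair();
translate([641, -347, 0]) stool();
translate([641, 811, 0]) stool();
translate([-332, 232, 0]) stool();
translate([1614, 232, 0]) stool();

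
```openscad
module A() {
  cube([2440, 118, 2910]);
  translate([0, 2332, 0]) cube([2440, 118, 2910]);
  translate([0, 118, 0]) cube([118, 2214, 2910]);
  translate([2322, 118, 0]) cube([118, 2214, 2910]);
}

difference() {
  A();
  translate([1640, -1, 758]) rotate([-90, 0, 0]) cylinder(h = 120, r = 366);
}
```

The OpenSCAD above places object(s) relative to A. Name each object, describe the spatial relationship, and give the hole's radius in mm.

A is a house frame. The house frame has a circular hole through its front wall. The hole's radius is 366 mm.

The subtracted cylinder has r = 366 mm.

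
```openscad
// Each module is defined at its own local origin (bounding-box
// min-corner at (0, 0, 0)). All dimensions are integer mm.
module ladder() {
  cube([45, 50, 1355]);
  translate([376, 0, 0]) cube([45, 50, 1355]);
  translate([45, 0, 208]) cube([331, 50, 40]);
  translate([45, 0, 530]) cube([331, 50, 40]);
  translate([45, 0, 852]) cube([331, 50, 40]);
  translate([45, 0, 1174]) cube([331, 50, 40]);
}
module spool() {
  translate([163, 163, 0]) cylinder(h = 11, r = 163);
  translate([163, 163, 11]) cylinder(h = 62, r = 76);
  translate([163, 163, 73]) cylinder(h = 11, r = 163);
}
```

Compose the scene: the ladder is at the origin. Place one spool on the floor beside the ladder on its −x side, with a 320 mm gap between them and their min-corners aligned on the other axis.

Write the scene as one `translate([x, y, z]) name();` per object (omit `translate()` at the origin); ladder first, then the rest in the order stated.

ladder();
translate([-646, 0, 0]) spool();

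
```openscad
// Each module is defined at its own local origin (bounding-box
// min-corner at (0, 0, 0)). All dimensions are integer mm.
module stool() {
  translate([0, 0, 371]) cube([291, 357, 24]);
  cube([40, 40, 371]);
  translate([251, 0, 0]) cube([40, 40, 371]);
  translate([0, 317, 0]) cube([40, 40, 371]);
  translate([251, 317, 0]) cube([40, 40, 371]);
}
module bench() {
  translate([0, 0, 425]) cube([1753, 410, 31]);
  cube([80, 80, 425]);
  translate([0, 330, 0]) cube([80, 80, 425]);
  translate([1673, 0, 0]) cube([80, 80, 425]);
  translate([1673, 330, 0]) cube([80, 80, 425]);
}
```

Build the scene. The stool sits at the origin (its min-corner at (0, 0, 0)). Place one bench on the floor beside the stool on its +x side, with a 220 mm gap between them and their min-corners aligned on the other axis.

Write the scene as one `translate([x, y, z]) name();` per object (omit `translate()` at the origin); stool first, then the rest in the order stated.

stool();
translate([511, 0, 0]) bench();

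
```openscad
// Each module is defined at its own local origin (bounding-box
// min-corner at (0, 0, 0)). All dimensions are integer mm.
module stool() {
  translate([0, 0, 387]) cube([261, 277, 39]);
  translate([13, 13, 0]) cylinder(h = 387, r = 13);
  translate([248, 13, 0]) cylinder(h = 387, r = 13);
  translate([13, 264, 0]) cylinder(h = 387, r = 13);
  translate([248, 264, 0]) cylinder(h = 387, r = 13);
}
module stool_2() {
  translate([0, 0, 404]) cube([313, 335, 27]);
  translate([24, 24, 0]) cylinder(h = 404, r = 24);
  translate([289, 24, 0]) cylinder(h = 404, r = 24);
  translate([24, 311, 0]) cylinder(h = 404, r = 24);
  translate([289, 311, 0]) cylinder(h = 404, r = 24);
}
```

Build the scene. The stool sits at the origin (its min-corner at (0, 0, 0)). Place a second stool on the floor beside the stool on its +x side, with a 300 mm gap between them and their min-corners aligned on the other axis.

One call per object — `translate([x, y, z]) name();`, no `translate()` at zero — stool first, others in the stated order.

stool();
translate([561, 0, 0]) stool_2();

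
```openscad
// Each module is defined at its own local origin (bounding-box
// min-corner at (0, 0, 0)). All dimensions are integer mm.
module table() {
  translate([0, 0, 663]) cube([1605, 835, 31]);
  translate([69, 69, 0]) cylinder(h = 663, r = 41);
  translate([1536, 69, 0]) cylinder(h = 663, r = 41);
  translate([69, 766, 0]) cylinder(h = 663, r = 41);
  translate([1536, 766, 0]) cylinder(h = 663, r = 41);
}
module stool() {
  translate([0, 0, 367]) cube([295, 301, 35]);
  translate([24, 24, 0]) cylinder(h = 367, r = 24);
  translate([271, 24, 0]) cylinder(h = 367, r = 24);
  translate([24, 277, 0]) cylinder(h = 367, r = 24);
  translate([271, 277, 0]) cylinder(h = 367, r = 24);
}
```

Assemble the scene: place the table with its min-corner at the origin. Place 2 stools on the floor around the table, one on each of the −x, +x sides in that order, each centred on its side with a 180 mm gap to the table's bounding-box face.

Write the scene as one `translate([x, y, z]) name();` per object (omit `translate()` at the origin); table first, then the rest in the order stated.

table();
translate([-475, 267, 0]) stool();
translate([1785, 267, 0]) stool();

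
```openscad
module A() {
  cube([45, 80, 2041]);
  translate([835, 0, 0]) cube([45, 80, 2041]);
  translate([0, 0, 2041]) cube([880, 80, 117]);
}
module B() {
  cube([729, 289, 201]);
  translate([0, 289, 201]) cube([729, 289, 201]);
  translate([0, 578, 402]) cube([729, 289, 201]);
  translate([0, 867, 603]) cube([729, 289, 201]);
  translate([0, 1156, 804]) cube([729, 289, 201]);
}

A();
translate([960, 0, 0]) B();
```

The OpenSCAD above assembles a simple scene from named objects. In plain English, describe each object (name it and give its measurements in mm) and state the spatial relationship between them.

A is a rectangular door frame: two vertical jambs of 45×80 mm section, 2041 mm tall, with a clear opening 790 mm wide between their inner faces. A header 117 mm tall and 80 mm deep lies on top of the jambs and spans the full outside width.

B is a straight staircase of 5 solid steps. Each step is 729 mm wide (x), 289 mm deep (y, the going) and 201 mm tall (the rise). The first step rests on the floor; each subsequent step sits one going further in +y and one rise higher in +z, directly behind and above the previous step with no overlap.

The staircase is on the floor beside the door frame on its +x side.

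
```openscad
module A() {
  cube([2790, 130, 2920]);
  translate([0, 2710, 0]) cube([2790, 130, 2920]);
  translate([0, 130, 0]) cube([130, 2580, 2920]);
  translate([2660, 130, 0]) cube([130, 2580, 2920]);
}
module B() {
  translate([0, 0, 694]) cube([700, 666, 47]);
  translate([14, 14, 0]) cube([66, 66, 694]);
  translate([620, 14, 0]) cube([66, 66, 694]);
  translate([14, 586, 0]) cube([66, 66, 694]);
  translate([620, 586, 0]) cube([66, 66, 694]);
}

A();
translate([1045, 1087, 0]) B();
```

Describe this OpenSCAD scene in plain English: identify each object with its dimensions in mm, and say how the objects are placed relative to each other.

A is the wall frame of a small rectangular building: four walls, each 2920 mm tall and 130 mm thick, enclosing a footprint 2790 mm (x) by 2840 mm (y) outside-to-outside, with no floor or roof. The front and back walls (the −y and +y sides) span the full width; the two side walls fit between them.

B is a table: top 700 mm (x) × 666 mm (y), 47 mm thick, upper face at z = 741 mm, on four 66×66 mm square legs, each inset 14 mm from the nearest pair of top edges, running from z = 0 to the bottom of the top.

The table sits inside the house frame, centred.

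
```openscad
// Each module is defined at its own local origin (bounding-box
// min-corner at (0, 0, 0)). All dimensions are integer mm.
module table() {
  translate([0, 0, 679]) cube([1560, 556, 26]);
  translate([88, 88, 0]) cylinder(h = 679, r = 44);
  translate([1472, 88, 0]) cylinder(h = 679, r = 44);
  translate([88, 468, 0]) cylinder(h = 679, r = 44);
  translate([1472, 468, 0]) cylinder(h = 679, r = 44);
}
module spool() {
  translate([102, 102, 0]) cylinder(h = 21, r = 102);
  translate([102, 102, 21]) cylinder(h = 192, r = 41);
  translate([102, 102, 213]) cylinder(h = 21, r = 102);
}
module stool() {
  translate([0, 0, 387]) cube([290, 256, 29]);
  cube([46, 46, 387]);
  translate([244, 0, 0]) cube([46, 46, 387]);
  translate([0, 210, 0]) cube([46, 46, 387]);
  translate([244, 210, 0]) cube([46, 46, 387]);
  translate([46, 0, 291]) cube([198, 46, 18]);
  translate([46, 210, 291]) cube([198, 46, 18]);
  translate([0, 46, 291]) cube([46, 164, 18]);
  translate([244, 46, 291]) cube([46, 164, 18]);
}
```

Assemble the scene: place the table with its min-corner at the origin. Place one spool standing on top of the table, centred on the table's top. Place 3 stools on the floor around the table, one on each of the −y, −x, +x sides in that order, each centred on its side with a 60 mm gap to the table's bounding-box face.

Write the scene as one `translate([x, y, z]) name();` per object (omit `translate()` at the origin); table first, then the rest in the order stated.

table();
translate([678, 176, 705]) spool();
translate([635, -316, 0]) stool();
translate([-350, 150, 0]) stool();
translate([1620, 150, 0]) stool();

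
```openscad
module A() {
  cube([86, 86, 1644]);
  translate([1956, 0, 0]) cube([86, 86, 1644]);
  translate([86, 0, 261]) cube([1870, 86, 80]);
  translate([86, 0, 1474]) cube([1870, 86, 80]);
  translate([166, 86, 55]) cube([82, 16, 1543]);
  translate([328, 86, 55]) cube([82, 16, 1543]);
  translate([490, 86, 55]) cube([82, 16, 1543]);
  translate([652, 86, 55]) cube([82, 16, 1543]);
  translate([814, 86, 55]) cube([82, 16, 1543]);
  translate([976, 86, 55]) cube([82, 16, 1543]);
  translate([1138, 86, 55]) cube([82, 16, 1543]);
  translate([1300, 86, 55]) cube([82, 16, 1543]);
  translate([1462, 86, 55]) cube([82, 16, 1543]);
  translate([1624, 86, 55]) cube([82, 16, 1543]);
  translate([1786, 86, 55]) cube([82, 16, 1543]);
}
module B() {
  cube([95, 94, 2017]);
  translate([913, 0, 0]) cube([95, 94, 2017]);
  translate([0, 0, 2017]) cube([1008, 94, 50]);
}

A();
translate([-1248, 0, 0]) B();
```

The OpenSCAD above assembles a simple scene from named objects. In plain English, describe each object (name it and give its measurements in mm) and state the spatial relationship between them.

A is a fence section. Two 86×86 mm posts, 1644 mm tall, stand on the floor with a clear span of 1870 mm between their inner faces. Two horizontal rails of 86×80 mm section span the gap between the posts with their undersides at z = 261 mm and z = 1474 mm, flush with the posts' −y face. 11 pickets, each 82 mm wide, 16 mm thick and 1543 mm tall, are fixed to the +y face of the rails with their bottoms at z = 55 mm, evenly spaced across the span with equal gaps (rounded down to the nearest mm) at the −x end and between each pair — any rounding remainder accumulates at the +x end.

B is a door frame. The clear opening is 818 mm wide and 2017 mm high. Two 95 mm wide jambs, 94 mm deep, stand either side of the opening from the floor to the top of the opening. A 50 mm thick head sits across the top of both jambs, spanning the full outside width of the frame.

The door frame is on the floor beside the fence section on its −x side.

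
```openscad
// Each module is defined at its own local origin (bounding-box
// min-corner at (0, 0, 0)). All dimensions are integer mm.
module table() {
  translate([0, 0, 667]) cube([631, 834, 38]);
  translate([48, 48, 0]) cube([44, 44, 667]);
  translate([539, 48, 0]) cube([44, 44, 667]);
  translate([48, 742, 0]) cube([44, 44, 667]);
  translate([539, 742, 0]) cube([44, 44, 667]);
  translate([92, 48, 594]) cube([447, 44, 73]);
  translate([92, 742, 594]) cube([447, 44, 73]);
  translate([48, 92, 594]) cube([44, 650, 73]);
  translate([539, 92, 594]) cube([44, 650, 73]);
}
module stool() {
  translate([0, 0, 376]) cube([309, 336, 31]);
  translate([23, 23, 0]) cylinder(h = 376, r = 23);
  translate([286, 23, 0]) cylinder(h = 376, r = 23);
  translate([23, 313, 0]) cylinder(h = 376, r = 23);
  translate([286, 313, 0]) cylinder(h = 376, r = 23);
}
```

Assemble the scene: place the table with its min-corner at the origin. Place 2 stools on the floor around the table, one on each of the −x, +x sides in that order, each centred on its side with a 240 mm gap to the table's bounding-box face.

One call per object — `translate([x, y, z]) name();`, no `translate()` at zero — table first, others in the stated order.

table();
translate([-549, 249, 0]) stool();
translate([871, 249, 0]) stool();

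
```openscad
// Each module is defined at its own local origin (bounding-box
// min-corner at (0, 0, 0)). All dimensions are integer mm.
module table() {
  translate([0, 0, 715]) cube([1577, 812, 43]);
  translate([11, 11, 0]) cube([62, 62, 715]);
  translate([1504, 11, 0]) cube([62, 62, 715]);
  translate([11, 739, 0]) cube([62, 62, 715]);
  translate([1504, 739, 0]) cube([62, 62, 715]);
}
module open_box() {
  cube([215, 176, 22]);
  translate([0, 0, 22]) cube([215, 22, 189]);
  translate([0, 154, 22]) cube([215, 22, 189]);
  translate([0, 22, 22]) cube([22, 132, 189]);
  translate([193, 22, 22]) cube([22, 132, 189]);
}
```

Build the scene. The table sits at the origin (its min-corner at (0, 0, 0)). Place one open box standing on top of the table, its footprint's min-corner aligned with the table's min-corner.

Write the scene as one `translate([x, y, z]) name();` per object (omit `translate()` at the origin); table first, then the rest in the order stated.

table();
translate([0, 0, 758]) open_box();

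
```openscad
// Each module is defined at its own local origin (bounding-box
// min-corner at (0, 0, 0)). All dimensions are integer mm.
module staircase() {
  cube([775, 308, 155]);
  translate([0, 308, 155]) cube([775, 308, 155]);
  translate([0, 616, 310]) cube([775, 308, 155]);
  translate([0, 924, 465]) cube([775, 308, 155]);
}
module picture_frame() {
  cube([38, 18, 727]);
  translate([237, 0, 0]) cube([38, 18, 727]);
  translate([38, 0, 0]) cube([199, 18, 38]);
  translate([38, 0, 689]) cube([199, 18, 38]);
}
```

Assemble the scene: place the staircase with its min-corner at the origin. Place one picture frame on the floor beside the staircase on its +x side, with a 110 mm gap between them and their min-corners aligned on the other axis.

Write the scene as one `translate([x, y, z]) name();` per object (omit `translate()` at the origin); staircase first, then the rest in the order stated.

staircase();
translate([885, 0, 0]) picture_frame();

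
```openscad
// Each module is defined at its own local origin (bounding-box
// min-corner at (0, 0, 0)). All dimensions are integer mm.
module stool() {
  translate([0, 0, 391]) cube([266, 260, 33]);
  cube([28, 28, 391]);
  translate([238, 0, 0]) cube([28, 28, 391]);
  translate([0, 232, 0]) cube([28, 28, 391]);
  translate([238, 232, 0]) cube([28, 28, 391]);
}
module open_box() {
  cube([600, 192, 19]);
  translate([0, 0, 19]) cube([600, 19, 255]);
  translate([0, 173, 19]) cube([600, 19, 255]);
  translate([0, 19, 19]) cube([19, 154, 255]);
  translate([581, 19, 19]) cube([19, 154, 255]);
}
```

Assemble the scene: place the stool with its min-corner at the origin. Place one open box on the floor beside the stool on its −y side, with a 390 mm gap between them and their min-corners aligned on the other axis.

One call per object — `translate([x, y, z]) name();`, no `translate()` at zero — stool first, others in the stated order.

stool();
translate([0, -582, 0]) open_box();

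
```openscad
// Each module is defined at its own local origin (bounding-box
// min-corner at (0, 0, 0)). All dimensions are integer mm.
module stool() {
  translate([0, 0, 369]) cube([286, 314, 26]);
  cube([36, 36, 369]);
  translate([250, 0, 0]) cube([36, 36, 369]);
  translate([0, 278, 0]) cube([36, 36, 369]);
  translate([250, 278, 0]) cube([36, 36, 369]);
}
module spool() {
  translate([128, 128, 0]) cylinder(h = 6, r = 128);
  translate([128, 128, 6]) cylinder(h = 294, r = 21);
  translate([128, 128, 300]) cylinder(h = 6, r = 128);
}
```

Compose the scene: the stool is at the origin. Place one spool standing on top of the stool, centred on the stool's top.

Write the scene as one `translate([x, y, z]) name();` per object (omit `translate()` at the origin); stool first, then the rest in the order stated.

stool();
translate([15, 29, 395]) spool();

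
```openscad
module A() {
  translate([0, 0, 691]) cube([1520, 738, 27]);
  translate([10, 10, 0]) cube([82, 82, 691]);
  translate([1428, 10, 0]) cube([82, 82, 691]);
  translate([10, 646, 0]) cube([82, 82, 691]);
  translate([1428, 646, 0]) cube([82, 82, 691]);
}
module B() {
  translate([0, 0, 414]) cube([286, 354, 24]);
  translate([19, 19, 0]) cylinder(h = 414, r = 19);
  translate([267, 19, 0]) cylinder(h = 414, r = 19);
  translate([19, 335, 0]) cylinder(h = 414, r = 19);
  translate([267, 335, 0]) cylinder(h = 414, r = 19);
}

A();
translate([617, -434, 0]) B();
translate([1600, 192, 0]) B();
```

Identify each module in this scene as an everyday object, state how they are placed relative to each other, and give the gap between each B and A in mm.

A is a table. B is a stool. Two stools sit around the table at the −y, +x sides. The gap between each stool and the table is 80 mm.

Each stool's nearest face is 80 mm from the table's bounding box.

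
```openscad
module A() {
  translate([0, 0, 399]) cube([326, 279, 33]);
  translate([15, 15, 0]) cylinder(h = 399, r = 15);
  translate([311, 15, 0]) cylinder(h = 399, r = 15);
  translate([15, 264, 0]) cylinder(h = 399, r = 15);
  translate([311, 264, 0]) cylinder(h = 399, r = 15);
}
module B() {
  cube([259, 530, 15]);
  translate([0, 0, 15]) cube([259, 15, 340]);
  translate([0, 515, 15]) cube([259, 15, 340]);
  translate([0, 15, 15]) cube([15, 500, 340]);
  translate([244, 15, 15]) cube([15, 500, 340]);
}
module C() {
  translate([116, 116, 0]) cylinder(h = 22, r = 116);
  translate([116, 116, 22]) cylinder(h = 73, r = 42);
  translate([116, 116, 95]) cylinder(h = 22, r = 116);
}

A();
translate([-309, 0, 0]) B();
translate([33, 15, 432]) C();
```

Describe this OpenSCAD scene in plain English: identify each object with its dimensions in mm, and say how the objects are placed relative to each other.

A is a simple wooden stool: a rectangular seat 326 mm (x) by 279 mm (y), 33 mm thick, top face at z = 432 mm, on four round legs, each 30 mm in diameter. The legs rest on z = 0, each leg's axis is inset half a diameter from the nearest pair of seat edges (so the leg's bounding box is flush with the corner).

B is an open storage box with external size 259×530×355 mm and wall thickness 15 mm (the base is also 15 mm thick). The base covers the whole footprint; the four walls stand on the base, with the y-facing walls full-width and the x-facing walls fitting between their inner faces.

C is a spool: two coaxial disc flanges of radius 116 mm and thickness 22 mm, joined by a core cylinder of radius 42 mm and height 73 mm. The lower flange rests on z = 0 and the three cylinders share a vertical axis.

The open box is on the floor beside the stool on its −x side. The spool is on top of the stool.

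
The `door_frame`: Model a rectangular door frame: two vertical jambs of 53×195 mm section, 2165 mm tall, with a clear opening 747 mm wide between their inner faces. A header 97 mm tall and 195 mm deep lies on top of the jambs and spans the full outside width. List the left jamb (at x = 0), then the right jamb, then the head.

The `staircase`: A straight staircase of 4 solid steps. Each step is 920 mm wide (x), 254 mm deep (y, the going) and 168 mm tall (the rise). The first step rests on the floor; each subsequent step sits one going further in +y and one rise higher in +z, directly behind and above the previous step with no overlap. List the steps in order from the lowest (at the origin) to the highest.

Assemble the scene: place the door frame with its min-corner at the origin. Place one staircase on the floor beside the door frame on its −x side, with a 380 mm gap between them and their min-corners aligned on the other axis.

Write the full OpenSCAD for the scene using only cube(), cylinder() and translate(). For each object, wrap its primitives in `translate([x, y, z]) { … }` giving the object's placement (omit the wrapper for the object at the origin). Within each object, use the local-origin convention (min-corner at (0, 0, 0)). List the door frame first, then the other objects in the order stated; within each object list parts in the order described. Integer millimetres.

cube([53, 195, 2165]);
translate([800, 0, 0]) cube([53, 195, 2165]);
translate([0, 0, 2165]) cube([853, 195, 97]);
translate([-1300, 0, 0]) {
  cube([920, 254, 168]);
  translate([0, 254, 168]) cube([920, 254, 168]);
  translate([0, 508, 336]) cube([920, 254, 168]);
  translate([0, 762, 504]) cube([920, 254, 168]);
}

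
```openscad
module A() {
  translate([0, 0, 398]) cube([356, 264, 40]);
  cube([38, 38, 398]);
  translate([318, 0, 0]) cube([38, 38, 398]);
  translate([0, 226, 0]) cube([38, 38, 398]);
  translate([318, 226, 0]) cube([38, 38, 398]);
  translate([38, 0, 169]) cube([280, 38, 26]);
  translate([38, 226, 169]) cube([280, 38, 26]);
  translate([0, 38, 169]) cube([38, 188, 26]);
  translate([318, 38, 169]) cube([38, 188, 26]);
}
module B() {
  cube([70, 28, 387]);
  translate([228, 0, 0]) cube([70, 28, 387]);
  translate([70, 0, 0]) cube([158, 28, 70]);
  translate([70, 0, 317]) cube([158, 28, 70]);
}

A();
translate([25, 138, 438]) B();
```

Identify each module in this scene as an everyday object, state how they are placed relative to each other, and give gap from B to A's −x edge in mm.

A is a stool. B is a picture frame. The picture frame is on top of the stool. The gap from the picture frame to the stool's −x edge is 25 mm.

The picture frame's min-x is at 25; the stool's min-x is 0; gap = 25 mm.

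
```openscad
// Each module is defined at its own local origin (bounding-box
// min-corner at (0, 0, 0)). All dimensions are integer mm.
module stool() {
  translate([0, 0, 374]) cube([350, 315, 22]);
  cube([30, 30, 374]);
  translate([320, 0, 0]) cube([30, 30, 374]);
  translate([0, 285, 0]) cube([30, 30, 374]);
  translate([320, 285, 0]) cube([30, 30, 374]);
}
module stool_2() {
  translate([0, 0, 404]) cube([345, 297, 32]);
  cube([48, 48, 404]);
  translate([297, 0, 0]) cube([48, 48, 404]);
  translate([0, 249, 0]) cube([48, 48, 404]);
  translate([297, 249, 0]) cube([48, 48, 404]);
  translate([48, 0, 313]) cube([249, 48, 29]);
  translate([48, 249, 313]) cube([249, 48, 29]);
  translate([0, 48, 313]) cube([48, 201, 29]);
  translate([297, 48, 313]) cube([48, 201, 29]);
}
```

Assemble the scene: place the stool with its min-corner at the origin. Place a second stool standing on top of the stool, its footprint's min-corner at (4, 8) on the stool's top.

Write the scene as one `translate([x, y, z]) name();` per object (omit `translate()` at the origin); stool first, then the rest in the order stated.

stool();
translate([4, 8, 396]) stool_2();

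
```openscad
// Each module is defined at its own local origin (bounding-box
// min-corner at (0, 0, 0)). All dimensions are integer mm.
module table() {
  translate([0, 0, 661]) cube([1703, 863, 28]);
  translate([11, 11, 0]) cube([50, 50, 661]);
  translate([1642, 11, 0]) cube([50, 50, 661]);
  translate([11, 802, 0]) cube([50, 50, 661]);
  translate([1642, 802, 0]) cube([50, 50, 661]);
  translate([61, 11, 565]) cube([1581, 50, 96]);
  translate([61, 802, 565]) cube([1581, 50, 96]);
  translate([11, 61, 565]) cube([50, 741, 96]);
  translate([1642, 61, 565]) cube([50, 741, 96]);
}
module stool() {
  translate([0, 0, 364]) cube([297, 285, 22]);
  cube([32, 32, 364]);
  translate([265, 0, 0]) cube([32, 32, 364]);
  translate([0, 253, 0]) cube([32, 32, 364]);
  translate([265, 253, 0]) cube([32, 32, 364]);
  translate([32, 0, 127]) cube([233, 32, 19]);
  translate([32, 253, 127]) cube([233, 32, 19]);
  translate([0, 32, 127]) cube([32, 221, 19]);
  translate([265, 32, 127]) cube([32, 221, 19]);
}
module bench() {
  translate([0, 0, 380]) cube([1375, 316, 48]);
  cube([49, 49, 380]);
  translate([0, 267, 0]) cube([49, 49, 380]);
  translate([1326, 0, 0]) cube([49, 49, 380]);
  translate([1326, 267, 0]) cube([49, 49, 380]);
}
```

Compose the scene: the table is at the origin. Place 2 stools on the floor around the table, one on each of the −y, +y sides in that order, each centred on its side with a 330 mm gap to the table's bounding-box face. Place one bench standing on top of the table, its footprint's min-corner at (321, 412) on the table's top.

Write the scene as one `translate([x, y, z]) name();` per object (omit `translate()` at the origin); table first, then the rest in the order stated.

table();
translate([703, -615, 0]) stool();
translate([703, 1193, 0]) stool();
translate([321, 412, 689]) bench();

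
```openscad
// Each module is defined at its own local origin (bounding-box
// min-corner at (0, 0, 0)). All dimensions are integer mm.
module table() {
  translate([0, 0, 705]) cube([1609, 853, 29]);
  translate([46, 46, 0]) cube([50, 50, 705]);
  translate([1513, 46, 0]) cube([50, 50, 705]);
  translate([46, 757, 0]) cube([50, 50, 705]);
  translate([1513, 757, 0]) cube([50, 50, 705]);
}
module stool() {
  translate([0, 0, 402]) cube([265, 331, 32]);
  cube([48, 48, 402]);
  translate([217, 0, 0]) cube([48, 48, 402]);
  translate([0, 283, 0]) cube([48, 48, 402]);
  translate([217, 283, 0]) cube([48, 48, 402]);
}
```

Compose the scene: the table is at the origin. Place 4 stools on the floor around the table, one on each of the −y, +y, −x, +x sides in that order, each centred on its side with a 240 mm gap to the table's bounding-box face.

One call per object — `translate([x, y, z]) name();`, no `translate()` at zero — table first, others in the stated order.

table();
translate([672, -571, 0]) stool();
translate([672, 1093, 0]) stool();
translate([-505, 261, 0]) stool();
translate([1849, 261, 0]) stool();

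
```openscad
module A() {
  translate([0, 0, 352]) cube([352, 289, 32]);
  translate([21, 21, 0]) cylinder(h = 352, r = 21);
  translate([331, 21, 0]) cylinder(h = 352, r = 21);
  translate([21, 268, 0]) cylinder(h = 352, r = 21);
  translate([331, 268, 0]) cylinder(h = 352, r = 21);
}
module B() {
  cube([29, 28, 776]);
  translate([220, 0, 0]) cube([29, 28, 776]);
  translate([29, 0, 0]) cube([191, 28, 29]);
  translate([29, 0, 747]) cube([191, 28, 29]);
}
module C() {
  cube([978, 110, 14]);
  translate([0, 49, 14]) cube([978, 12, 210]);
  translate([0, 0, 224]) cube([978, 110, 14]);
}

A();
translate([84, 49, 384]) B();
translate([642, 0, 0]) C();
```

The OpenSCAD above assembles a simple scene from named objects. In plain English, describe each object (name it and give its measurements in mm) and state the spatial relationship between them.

A is a simple wooden stool: a rectangular seat 352 mm (x) by 289 mm (y), 32 mm thick, top face at z = 384 mm, on four round legs, each 42 mm in diameter. The legs rest on z = 0, each leg's axis is inset half a diameter from the nearest pair of seat edges (so the leg's bounding box is flush with the corner).

B is a rectangular picture frame lying in the x–z plane (depth along y). The opening is 191 mm wide (x) by 718 mm tall (z), surrounded by a border 29 mm wide on all four sides. The frame is 28 mm deep and is made of two full-height vertical stiles with two horizontal rails fitted between them.

C is an I-beam lying along x, 978 mm long. Overall section height 238 mm. Two flanges 110 mm wide (y) and 14 mm thick, one on the floor and one at the top; a web 12 mm thick runs between them, centred on the flange width.

The picture frame is on top of the stool. The I-beam is on the floor beside the stool on its +x side.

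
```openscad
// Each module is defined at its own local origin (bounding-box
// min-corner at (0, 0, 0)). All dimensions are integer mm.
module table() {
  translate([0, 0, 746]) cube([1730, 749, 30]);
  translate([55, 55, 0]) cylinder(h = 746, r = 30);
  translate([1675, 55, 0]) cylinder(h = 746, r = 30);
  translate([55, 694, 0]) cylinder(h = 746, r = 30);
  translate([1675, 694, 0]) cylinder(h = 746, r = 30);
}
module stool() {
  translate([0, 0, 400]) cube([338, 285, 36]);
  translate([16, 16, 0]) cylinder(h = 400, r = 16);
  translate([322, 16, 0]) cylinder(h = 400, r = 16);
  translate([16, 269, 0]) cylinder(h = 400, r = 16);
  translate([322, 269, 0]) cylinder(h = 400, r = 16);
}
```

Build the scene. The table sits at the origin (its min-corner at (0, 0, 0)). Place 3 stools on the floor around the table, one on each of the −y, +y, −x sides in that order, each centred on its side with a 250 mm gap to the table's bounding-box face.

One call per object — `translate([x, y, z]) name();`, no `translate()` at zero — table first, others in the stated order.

table();
translate([696, -535, 0]) stool();
translate([696, 999, 0]) stool();
translate([-588, 232, 0]) stool();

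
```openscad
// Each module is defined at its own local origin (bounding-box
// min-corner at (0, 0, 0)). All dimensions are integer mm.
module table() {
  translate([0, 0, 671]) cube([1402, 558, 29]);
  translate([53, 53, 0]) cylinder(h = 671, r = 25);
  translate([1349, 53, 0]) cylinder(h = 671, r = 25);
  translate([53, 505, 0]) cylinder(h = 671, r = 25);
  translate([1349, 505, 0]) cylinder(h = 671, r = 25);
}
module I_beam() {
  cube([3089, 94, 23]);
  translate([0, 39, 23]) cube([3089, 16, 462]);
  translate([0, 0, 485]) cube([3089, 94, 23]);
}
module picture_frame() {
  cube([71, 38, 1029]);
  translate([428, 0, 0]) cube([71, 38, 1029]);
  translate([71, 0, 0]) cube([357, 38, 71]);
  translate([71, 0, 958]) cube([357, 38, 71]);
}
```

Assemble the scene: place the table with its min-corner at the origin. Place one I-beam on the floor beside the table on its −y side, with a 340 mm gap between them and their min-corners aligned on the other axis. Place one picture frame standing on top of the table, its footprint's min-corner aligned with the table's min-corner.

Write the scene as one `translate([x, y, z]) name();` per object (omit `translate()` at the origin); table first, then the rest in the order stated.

table();
translate([0, -434, 0]) I_beam();
translate([0, 0, 700]) picture_frame();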